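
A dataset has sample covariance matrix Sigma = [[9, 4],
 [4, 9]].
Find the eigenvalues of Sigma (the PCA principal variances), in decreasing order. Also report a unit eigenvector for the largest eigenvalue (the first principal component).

Step 1 — characteristic polynomial of 2×2 Sigma:
  det(Sigma - λI) = λ² - trace · λ + det = 0.
  trace = 9 + 9 = 18, det = 9·9 - (4)² = 65.
Step 2 — discriminant:
  Δ = trace² - 4·det = 324 - 260 = 64.
Step 3 — eigenvalues:
  λ = (trace ± √Δ)/2 = (18 ± 8)/2,
  λ_1 = 13,  λ_2 = 5.

Step 4 — unit eigenvector for λ_1: solve (Sigma - λ_1 I)v = 0. First row:
  (9 - 13)·v_x + (4)·v_y = 0, i.e. (-4)·v_x + (4)·v_y = 0,
  so v ∝ (b, λ_1 - a) = (4, 4) = u.
  ||u|| = √((4)² + (4)²) = √(32) ≈ 5.6569,
  v_1 = u/||u|| ≈ (0.7071, 0.7071) (||v_1|| = 1).

λ_1 = 13,  λ_2 = 5;  v_1 ≈ (0.7071, 0.7071)


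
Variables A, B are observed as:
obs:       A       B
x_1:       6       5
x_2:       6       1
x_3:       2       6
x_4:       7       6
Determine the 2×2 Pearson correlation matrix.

Step 1 — column means:
  mean(A) = (6 + 6 + 2 + 7) / 4 = 21/4 = 5.25
  mean(B) = (5 + 1 + 6 + 6) / 4 = 18/4 = 4.5

Step 2 — sample variances and covariances s[i,j] = (1/(n-1)) · Σ_k (x_{k,i} - mean_i) · (x_{k,j} - mean_j), with n-1 = 3:
  s[A,A] = ((0.75)·(0.75) + (0.75)·(0.75) + (-3.25)·(-3.25) + (1.75)·(1.75)) / 3 = 14.75/3 = 4.9167
  s[A,B] = ((0.75)·(0.5) + (0.75)·(-3.5) + (-3.25)·(1.5) + (1.75)·(1.5)) / 3 = -4.5/3 = -1.5
  s[B,B] = ((0.5)·(0.5) + (-3.5)·(-3.5) + (1.5)·(1.5) + (1.5)·(1.5)) / 3 = 17/3 = 5.6667
  Sample standard deviations s_i = √(s[i,i]):
  s(A) = √(4.9167) = 2.2174
  s(B) = √(5.6667) = 2.3805

Step 3 — r_{ij} = s_{ij} / (s_i · s_j):
  r[A,A] = 1 (diagonal).
  r[A,B] = -1.5 / (2.2174 · 2.3805) = -1.5 / 5.2784 = -0.2842
  r[B,B] = 1 (diagonal).

R is symmetric with unit diagonal. Assembling:

R = [[1, -0.2842],
 [-0.2842, 1]]


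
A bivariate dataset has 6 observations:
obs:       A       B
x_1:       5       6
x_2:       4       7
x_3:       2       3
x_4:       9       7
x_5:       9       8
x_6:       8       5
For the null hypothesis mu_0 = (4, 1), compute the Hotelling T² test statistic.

Step 1 — sample mean vector:
  mean(A) = (5 + 4 + 2 + 9 + 9 + 8) / 6 = 37/6 = 6.1667
  mean(B) = (6 + 7 + 3 + 7 + 8 + 5) / 6 = 36/6 = 6
  x̄ = (6.1667, 6),  deviation x̄ - mu_0 = (6.1667, 6) - (4, 1) = (2.1667, 5).

Step 2 — sample covariance matrix, S[i,j] = (1/(n-1)) · Σ_k (x_{k,i} - mean_i) · (x_{k,j} - mean_j), divisor n-1 = 5:
  S[A,A] = ((-1.1667)·(-1.1667) + (-2.1667)·(-2.1667) + (-4.1667)·(-4.1667) + (2.8333)·(2.8333) + (2.8333)·(2.8333) + (1.8333)·(1.8333)) / 5 = 42.8333/5 = 8.5667
  S[A,B] = ((-1.1667)·(0) + (-2.1667)·(1) + (-4.1667)·(-3) + (2.8333)·(1) + (2.8333)·(2) + (1.8333)·(-1)) / 5 = 17/5 = 3.4
  S[B,B] = ((0)·(0) + (1)·(1) + (-3)·(-3) + (1)·(1) + (2)·(2) + (-1)·(-1)) / 5 = 16/5 = 3.2
  S = [[8.5667, 3.4],
 [3.4, 3.2]].

Step 3 — invert S. det(S) = 8.5667·3.2 - (3.4)² = 15.8533.
  S^{-1} = (1/det) · [[d, -b], [-b, a]] = [[0.2019, -0.2145],
 [-0.2145, 0.5404]].

Step 4 — quadratic form (x̄ - mu_0)^T · S^{-1} · (x̄ - mu_0):
  S^{-1} · (x̄ - mu_0) = (-0.635, 2.2372),
  (x̄ - mu_0)^T · [...] = (2.1667)·(-0.635) + (5)·(2.2372) = 9.8101.

Step 5 — scale by n: T² = 6 · 9.8101 = 58.8604.

T² ≈ 58.8604


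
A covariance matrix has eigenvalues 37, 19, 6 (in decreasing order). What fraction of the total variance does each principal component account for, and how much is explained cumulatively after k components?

Step 1 — total variance = trace(Sigma) = Σ λ_i = 37 + 19 + 6 = 62.

Step 2 — fraction explained by component i = λ_i / Σ λ:
  PC1: 37/62 = 0.5968
  PC2: 19/62 = 0.3065
  PC3: 6/62 = 0.0968

Step 3 — cumulative fraction after k components = (λ_1 + ... + λ_k) / Σ λ:
  k = 1: 37/62 = 0.5968
  k = 2: (37 + 19)/62 = 56/62 = 0.9032
  k = 3: (37 + 19 + 6)/62 = 62/62 = 1

Summary (fraction, with percent):

explained: PC1 0.5968 (59.68%), PC2 0.3065 (30.65%), PC3 0.0968 (9.68%);  cumulative: 0.5968, 0.9032, 1


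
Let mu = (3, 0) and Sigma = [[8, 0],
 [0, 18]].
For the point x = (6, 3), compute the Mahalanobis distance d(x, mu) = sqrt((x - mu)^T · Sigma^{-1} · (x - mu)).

Step 1 — centre the observation: (x - mu) = (3, 3).

Step 2 — invert Sigma. det(Sigma) = 8·18 - (0)² = 144.
  Sigma^{-1} = (1/det) · [[d, -b], [-b, a]] = [[0.125, 0],
 [0, 0.0556]].

Step 3 — form the quadratic (x - mu)^T · Sigma^{-1} · (x - mu):
  Sigma^{-1} · (x - mu) = (0.375, 0.1667).
  (x - mu)^T · [Sigma^{-1} · (x - mu)] = (3)·(0.375) + (3)·(0.1667) = 1.625.

Step 4 — take square root: d = √(1.625) ≈ 1.2748.

d(x, mu) = √(1.625) ≈ 1.2748


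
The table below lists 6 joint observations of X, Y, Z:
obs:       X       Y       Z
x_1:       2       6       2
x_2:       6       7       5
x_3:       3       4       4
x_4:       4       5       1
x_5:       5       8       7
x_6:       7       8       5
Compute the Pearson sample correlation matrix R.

Step 1 — column means:
  mean(X) = (2 + 6 + 3 + 4 + 5 + 7) / 6 = 27/6 = 4.5
  mean(Y) = (6 + 7 + 4 + 5 + 8 + 8) / 6 = 38/6 = 6.3333
  mean(Z) = (2 + 5 + 4 + 1 + 7 + 5) / 6 = 24/6 = 4

Step 2 — sample variances and covariances s[i,j] = (1/(n-1)) · Σ_k (x_{k,i} - mean_i) · (x_{k,j} - mean_j), with n-1 = 5:
  s[X,X] = ((-2.5)·(-2.5) + (1.5)·(1.5) + (-1.5)·(-1.5) + (-0.5)·(-0.5) + (0.5)·(0.5) + (2.5)·(2.5)) / 5 = 17.5/5 = 3.5
  s[X,Y] = ((-2.5)·(-0.3333) + (1.5)·(0.6667) + (-1.5)·(-2.3333) + (-0.5)·(-1.3333) + (0.5)·(1.6667) + (2.5)·(1.6667)) / 5 = 11/5 = 2.2
  s[X,Z] = ((-2.5)·(-2) + (1.5)·(1) + (-1.5)·(0) + (-0.5)·(-3) + (0.5)·(3) + (2.5)·(1)) / 5 = 12/5 = 2.4
  s[Y,Y] = ((-0.3333)·(-0.3333) + (0.6667)·(0.6667) + (-2.3333)·(-2.3333) + (-1.3333)·(-1.3333) + (1.6667)·(1.6667) + (1.6667)·(1.6667)) / 5 = 13.3333/5 = 2.6667
  s[Y,Z] = ((-0.3333)·(-2) + (0.6667)·(1) + (-2.3333)·(0) + (-1.3333)·(-3) + (1.6667)·(3) + (1.6667)·(1)) / 5 = 12/5 = 2.4
  s[Z,Z] = ((-2)·(-2) + (1)·(1) + (0)·(0) + (-3)·(-3) + (3)·(3) + (1)·(1)) / 5 = 24/5 = 4.8
  Sample standard deviations s_i = √(s[i,i]):
  s(X) = √(3.5) = 1.8708
  s(Y) = √(2.6667) = 1.633
  s(Z) = √(4.8) = 2.1909

Step 3 — r_{ij} = s_{ij} / (s_i · s_j):
  r[X,X] = 1 (diagonal).
  r[X,Y] = 2.2 / (1.8708 · 1.633) = 2.2 / 3.0551 = 0.7201
  r[X,Z] = 2.4 / (1.8708 · 2.1909) = 2.4 / 4.0988 = 0.5855
  r[Y,Y] = 1 (diagonal).
  r[Y,Z] = 2.4 / (1.633 · 2.1909) = 2.4 / 3.5777 = 0.6708
  r[Z,Z] = 1 (diagonal).

R is symmetric with unit diagonal. Assembling:

R = [[1, 0.7201, 0.5855],
 [0.7201, 1, 0.6708],
 [0.5855, 0.6708, 1]]


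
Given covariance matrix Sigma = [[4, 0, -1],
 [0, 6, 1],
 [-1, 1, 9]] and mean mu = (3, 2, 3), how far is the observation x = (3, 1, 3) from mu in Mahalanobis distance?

Step 1 — centre the observation: (x - mu) = (0, -1, 0).

Step 2 — invert Sigma (cofactor / det for 3×3, or solve directly):
  Sigma^{-1} = [[0.2573, -0.0049, 0.0291],
 [-0.0049, 0.1699, -0.0194],
 [0.0291, -0.0194, 0.1165]].

Step 3 — form the quadratic (x - mu)^T · Sigma^{-1} · (x - mu):
  Sigma^{-1} · (x - mu) = (0.0049, -0.1699, 0.0194).
  (x - mu)^T · [Sigma^{-1} · (x - mu)] = (0)·(0.0049) + (-1)·(-0.1699) + (0)·(0.0194) = 0.1699.

Step 4 — take square root: d = √(0.1699) ≈ 0.4122.

d(x, mu) = √(0.1699) ≈ 0.4122


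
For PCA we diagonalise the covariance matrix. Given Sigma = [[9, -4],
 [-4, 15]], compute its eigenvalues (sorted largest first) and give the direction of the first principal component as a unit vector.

Step 1 — characteristic polynomial of 2×2 Sigma:
  det(Sigma - λI) = λ² - trace · λ + det = 0.
  trace = 9 + 15 = 24, det = 9·15 - (-4)² = 119.
Step 2 — discriminant:
  Δ = trace² - 4·det = 576 - 476 = 100.
Step 3 — eigenvalues:
  λ = (trace ± √Δ)/2 = (24 ± 10)/2,
  λ_1 = 17,  λ_2 = 7.

Step 4 — unit eigenvector for λ_1: solve (Sigma - λ_1 I)v = 0. First row:
  (9 - 17)·v_x + (-4)·v_y = 0, i.e. (-8)·v_x + (-4)·v_y = 0,
  so v ∝ (b, λ_1 - a) = (-4, 8); multiply by -1 so the first entry is positive: u = (4, -8).
  ||u|| = √((4)² + (-8)²) = √(80) ≈ 8.9443,
  v_1 = u/||u|| ≈ (0.4472, -0.8944) (||v_1|| = 1).

λ_1 = 17,  λ_2 = 7;  v_1 ≈ (0.4472, -0.8944)


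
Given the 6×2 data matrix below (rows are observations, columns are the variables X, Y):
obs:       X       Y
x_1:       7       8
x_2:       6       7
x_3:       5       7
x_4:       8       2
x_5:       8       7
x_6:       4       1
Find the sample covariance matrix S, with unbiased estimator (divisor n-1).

Step 1 — column means:
  mean(X) = (7 + 6 + 5 + 8 + 8 + 4) / 6 = 38/6 = 6.3333
  mean(Y) = (8 + 7 + 7 + 2 + 7 + 1) / 6 = 32/6 = 5.3333

Step 2 — sample covariance S[i,j] = (1/(n-1)) · Σ_k (x_{k,i} - mean_i) · (x_{k,j} - mean_j), with n-1 = 5.
  S[X,X] = ((0.6667)·(0.6667) + (-0.3333)·(-0.3333) + (-1.3333)·(-1.3333) + (1.6667)·(1.6667) + (1.6667)·(1.6667) + (-2.3333)·(-2.3333)) / 5 = 13.3333/5 = 2.6667
  S[X,Y] = ((0.6667)·(2.6667) + (-0.3333)·(1.6667) + (-1.3333)·(1.6667) + (1.6667)·(-3.3333) + (1.6667)·(1.6667) + (-2.3333)·(-4.3333)) / 5 = 6.3333/5 = 1.2667
  S[Y,Y] = ((2.6667)·(2.6667) + (1.6667)·(1.6667) + (1.6667)·(1.6667) + (-3.3333)·(-3.3333) + (1.6667)·(1.6667) + (-4.3333)·(-4.3333)) / 5 = 45.3333/5 = 9.0667

S is symmetric (S[j,i] = S[i,j]). Assembling:

S = [[2.6667, 1.2667],
 [1.2667, 9.0667]]


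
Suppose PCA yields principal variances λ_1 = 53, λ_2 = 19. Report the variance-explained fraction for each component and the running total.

Step 1 — total variance = trace(Sigma) = Σ λ_i = 53 + 19 = 72.

Step 2 — fraction explained by component i = λ_i / Σ λ:
  PC1: 53/72 = 0.7361
  PC2: 19/72 = 0.2639

Step 3 — cumulative fraction after k components = (λ_1 + ... + λ_k) / Σ λ:
  k = 1: 53/72 = 0.7361
  k = 2: (53 + 19)/72 = 72/72 = 1

Summary (fraction, with percent):

explained: PC1 0.7361 (73.61%), PC2 0.2639 (26.39%);  cumulative: 0.7361, 1


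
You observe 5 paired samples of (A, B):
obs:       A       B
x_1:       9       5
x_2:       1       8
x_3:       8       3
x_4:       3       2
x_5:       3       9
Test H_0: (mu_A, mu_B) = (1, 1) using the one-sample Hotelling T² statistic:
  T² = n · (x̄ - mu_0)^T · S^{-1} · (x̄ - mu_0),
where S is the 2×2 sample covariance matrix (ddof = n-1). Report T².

Step 1 — sample mean vector:
  mean(A) = (9 + 1 + 8 + 3 + 3) / 5 = 24/5 = 4.8
  mean(B) = (5 + 8 + 3 + 2 + 9) / 5 = 27/5 = 5.4
  x̄ = (4.8, 5.4),  deviation x̄ - mu_0 = (4.8, 5.4) - (1, 1) = (3.8, 4.4).

Step 2 — sample covariance matrix, S[i,j] = (1/(n-1)) · Σ_k (x_{k,i} - mean_i) · (x_{k,j} - mean_j), divisor n-1 = 4:
  S[A,A] = ((4.2)·(4.2) + (-3.8)·(-3.8) + (3.2)·(3.2) + (-1.8)·(-1.8) + (-1.8)·(-1.8)) / 4 = 48.8/4 = 12.2
  S[A,B] = ((4.2)·(-0.4) + (-3.8)·(2.6) + (3.2)·(-2.4) + (-1.8)·(-3.4) + (-1.8)·(3.6)) / 4 = -19.6/4 = -4.9
  S[B,B] = ((-0.4)·(-0.4) + (2.6)·(2.6) + (-2.4)·(-2.4) + (-3.4)·(-3.4) + (3.6)·(3.6)) / 4 = 37.2/4 = 9.3
  S = [[12.2, -4.9],
 [-4.9, 9.3]].

Step 3 — invert S. det(S) = 12.2·9.3 - (-4.9)² = 89.45.
  S^{-1} = (1/det) · [[d, -b], [-b, a]] = [[0.104, 0.0548],
 [0.0548, 0.1364]].

Step 4 — quadratic form (x̄ - mu_0)^T · S^{-1} · (x̄ - mu_0):
  S^{-1} · (x̄ - mu_0) = (0.6361, 0.8083),
  (x̄ - mu_0)^T · [...] = (3.8)·(0.6361) + (4.4)·(0.8083) = 5.9736.

Step 5 — scale by n: T² = 5 · 5.9736 = 29.8681.

T² ≈ 29.8681


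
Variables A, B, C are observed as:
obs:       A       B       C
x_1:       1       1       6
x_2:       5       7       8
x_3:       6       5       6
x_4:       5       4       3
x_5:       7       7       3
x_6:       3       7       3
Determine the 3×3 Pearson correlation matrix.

Step 1 — column means:
  mean(A) = (1 + 5 + 6 + 5 + 7 + 3) / 6 = 27/6 = 4.5
  mean(B) = (1 + 7 + 5 + 4 + 7 + 7) / 6 = 31/6 = 5.1667
  mean(C) = (6 + 8 + 6 + 3 + 3 + 3) / 6 = 29/6 = 4.8333

Step 2 — sample variances and covariances s[i,j] = (1/(n-1)) · Σ_k (x_{k,i} - mean_i) · (x_{k,j} - mean_j), with n-1 = 5:
  s[A,A] = ((-3.5)·(-3.5) + (0.5)·(0.5) + (1.5)·(1.5) + (0.5)·(0.5) + (2.5)·(2.5) + (-1.5)·(-1.5)) / 5 = 23.5/5 = 4.7
  s[A,B] = ((-3.5)·(-4.1667) + (0.5)·(1.8333) + (1.5)·(-0.1667) + (0.5)·(-1.1667) + (2.5)·(1.8333) + (-1.5)·(1.8333)) / 5 = 16.5/5 = 3.3
  s[A,C] = ((-3.5)·(1.1667) + (0.5)·(3.1667) + (1.5)·(1.1667) + (0.5)·(-1.8333) + (2.5)·(-1.8333) + (-1.5)·(-1.8333)) / 5 = -3.5/5 = -0.7
  s[B,B] = ((-4.1667)·(-4.1667) + (1.8333)·(1.8333) + (-0.1667)·(-0.1667) + (-1.1667)·(-1.1667) + (1.8333)·(1.8333) + (1.8333)·(1.8333)) / 5 = 28.8333/5 = 5.7667
  s[B,C] = ((-4.1667)·(1.1667) + (1.8333)·(3.1667) + (-0.1667)·(1.1667) + (-1.1667)·(-1.8333) + (1.8333)·(-1.8333) + (1.8333)·(-1.8333)) / 5 = -3.8333/5 = -0.7667
  s[C,C] = ((1.1667)·(1.1667) + (3.1667)·(3.1667) + (1.1667)·(1.1667) + (-1.8333)·(-1.8333) + (-1.8333)·(-1.8333) + (-1.8333)·(-1.8333)) / 5 = 22.8333/5 = 4.5667
  Sample standard deviations s_i = √(s[i,i]):
  s(A) = √(4.7) = 2.1679
  s(B) = √(5.7667) = 2.4014
  s(C) = √(4.5667) = 2.137

Step 3 — r_{ij} = s_{ij} / (s_i · s_j):
  r[A,A] = 1 (diagonal).
  r[A,B] = 3.3 / (2.1679 · 2.4014) = 3.3 / 5.2061 = 0.6339
  r[A,C] = -0.7 / (2.1679 · 2.137) = -0.7 / 4.6329 = -0.1511
  r[B,B] = 1 (diagonal).
  r[B,C] = -0.7667 / (2.4014 · 2.137) = -0.7667 / 5.1317 = -0.1494
  r[C,C] = 1 (diagonal).

R is symmetric with unit diagonal. Assembling:

R = [[1, 0.6339, -0.1511],
 [0.6339, 1, -0.1494],
 [-0.1511, -0.1494, 1]]


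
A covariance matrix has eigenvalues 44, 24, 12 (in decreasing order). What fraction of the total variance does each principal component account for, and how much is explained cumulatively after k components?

Step 1 — total variance = trace(Sigma) = Σ λ_i = 44 + 24 + 12 = 80.

Step 2 — fraction explained by component i = λ_i / Σ λ:
  PC1: 44/80 = 0.55
  PC2: 24/80 = 0.3
  PC3: 12/80 = 0.15

Step 3 — cumulative fraction after k components = (λ_1 + ... + λ_k) / Σ λ:
  k = 1: 44/80 = 0.55
  k = 2: (44 + 24)/80 = 68/80 = 0.85
  k = 3: (44 + 24 + 12)/80 = 80/80 = 1

Summary (fraction, with percent):

explained: PC1 0.55 (55%), PC2 0.3 (30%), PC3 0.15 (15%);  cumulative: 0.55, 0.85, 1


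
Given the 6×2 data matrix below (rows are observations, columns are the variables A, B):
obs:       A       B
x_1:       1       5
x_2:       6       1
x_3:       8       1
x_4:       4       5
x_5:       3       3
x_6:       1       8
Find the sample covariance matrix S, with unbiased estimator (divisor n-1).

Step 1 — column means:
  mean(A) = (1 + 6 + 8 + 4 + 3 + 1) / 6 = 23/6 = 3.8333
  mean(B) = (5 + 1 + 1 + 5 + 3 + 8) / 6 = 23/6 = 3.8333

Step 2 — sample covariance S[i,j] = (1/(n-1)) · Σ_k (x_{k,i} - mean_i) · (x_{k,j} - mean_j), with n-1 = 5.
  S[A,A] = ((-2.8333)·(-2.8333) + (2.1667)·(2.1667) + (4.1667)·(4.1667) + (0.1667)·(0.1667) + (-0.8333)·(-0.8333) + (-2.8333)·(-2.8333)) / 5 = 38.8333/5 = 7.7667
  S[A,B] = ((-2.8333)·(1.1667) + (2.1667)·(-2.8333) + (4.1667)·(-2.8333) + (0.1667)·(1.1667) + (-0.8333)·(-0.8333) + (-2.8333)·(4.1667)) / 5 = -32.1667/5 = -6.4333
  S[B,B] = ((1.1667)·(1.1667) + (-2.8333)·(-2.8333) + (-2.8333)·(-2.8333) + (1.1667)·(1.1667) + (-0.8333)·(-0.8333) + (4.1667)·(4.1667)) / 5 = 36.8333/5 = 7.3667

S is symmetric (S[j,i] = S[i,j]). Assembling:

S = [[7.7667, -6.4333],
 [-6.4333, 7.3667]]


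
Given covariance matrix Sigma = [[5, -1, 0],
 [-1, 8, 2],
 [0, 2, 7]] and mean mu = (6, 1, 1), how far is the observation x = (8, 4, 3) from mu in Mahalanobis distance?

Step 1 — centre the observation: (x - mu) = (2, 3, 2).

Step 2 — invert Sigma (cofactor / det for 3×3, or solve directly):
  Sigma^{-1} = [[0.2055, 0.0277, -0.0079],
 [0.0277, 0.1383, -0.0395],
 [-0.0079, -0.0395, 0.1542]].

Step 3 — form the quadratic (x - mu)^T · Sigma^{-1} · (x - mu):
  Sigma^{-1} · (x - mu) = (0.4783, 0.3913, 0.1739).
  (x - mu)^T · [Sigma^{-1} · (x - mu)] = (2)·(0.4783) + (3)·(0.3913) + (2)·(0.1739) = 2.4783.

Step 4 — take square root: d = √(2.4783) ≈ 1.5742.

d(x, mu) = √(2.4783) ≈ 1.5742


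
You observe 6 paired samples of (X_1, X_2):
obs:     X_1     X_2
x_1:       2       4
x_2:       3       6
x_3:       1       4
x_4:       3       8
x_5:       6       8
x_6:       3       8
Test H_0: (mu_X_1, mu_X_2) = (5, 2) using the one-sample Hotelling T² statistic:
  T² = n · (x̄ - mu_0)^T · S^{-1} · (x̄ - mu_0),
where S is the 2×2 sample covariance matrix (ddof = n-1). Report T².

Step 1 — sample mean vector:
  mean(X_1) = (2 + 3 + 1 + 3 + 6 + 3) / 6 = 18/6 = 3
  mean(X_2) = (4 + 6 + 4 + 8 + 8 + 8) / 6 = 38/6 = 6.3333
  x̄ = (3, 6.3333),  deviation x̄ - mu_0 = (3, 6.3333) - (5, 2) = (-2, 4.3333).

Step 2 — sample covariance matrix, S[i,j] = (1/(n-1)) · Σ_k (x_{k,i} - mean_i) · (x_{k,j} - mean_j), divisor n-1 = 5:
  S[X_1,X_1] = ((-1)·(-1) + (0)·(0) + (-2)·(-2) + (0)·(0) + (3)·(3) + (0)·(0)) / 5 = 14/5 = 2.8
  S[X_1,X_2] = ((-1)·(-2.3333) + (0)·(-0.3333) + (-2)·(-2.3333) + (0)·(1.6667) + (3)·(1.6667) + (0)·(1.6667)) / 5 = 12/5 = 2.4
  S[X_2,X_2] = ((-2.3333)·(-2.3333) + (-0.3333)·(-0.3333) + (-2.3333)·(-2.3333) + (1.6667)·(1.6667) + (1.6667)·(1.6667) + (1.6667)·(1.6667)) / 5 = 19.3333/5 = 3.8667
  S = [[2.8, 2.4],
 [2.4, 3.8667]].

Step 3 — invert S. det(S) = 2.8·3.8667 - (2.4)² = 5.0667.
  S^{-1} = (1/det) · [[d, -b], [-b, a]] = [[0.7632, -0.4737],
 [-0.4737, 0.5526]].

Step 4 — quadratic form (x̄ - mu_0)^T · S^{-1} · (x̄ - mu_0):
  S^{-1} · (x̄ - mu_0) = (-3.5789, 3.3421),
  (x̄ - mu_0)^T · [...] = (-2)·(-3.5789) + (4.3333)·(3.3421) = 21.6404.

Step 5 — scale by n: T² = 6 · 21.6404 = 129.8421.

T² ≈ 129.8421


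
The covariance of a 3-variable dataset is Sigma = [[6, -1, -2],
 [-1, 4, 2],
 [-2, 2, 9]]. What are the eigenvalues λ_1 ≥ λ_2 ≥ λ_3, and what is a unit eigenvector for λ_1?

Step 1 — characteristic polynomial p(λ) = det(λI - Sigma) = λ³ - tr·λ² + c_1·λ - det, where tr = trace, c_1 = sum of the principal 2×2 minors, det = det(Sigma):
  tr = 6 + 4 + 9 = 19,
  c_1 = (6·4 - (-1)²) + (6·9 - (-2)²) + (4·9 - (2)²) = 23 + 50 + 32 = 105,
  det = 6·(4·9 - (2)²) - (-1)·((-1)·9 - (2)·(-2)) + (-2)·((-1)·(2) - 4·(-2)) = 6·(32) - (-1)·(-5) + (-2)·(6) = 175.
  So p(λ) = λ³ - 19λ² + 105λ - 175.
Step 2 — look for an integer root (rational root theorem: any rational root is an integer divisor of 175). Testing λ = 5:
  p(5) = 125 - 475 + 525 - 175 = 0  ✓
  Dividing out (λ - 5): p(λ) = (λ - 5)(λ² - 14λ + 35).
Step 3 — remaining eigenvalues from the quadratic λ² - 14λ + 35 = 0:
  Δ = 14² - 4·35 = 196 - 140 = 56,  λ = (14 ± √56)/2 = (14 ± 7.4833)/2 ≈ 10.7417 or 3.2583.
  Sorted: λ_1 = 10.7417,  λ_2 = 5,  λ_3 = 3.2583  (check: sum = 19 = tr ✓).

Step 4 — unit eigenvector for λ_1 ≈ 10.7417: v spans the null space of (Sigma - λ_1 I), whose rows are
  r_1 = (-4.7417, -1, -2),  r_2 = (-1, -6.7417, 2),  r_3 = (-2, 2, -1.7417).
  v is orthogonal to every row, so take v ∝ r_1 × r_2 = ((-1)·(2) - (-2)·(-6.7417), (-2)·(-1) - (-4.7417)·(2), (-4.7417)·(-6.7417) - (-1)·(-1)) ≈ (-15.4833, 11.4833, 30.9666).
  Rescale (multiply by -1 so the first nonzero entry is positive): u = (15.4833, -11.4833, -30.9666).
  ||u|| = √((15.4833)² + (-11.4833)² + (-30.9666)²) = √(1330.5317) ≈ 36.4765,  v_1 = u/||u|| ≈ (0.4245, -0.3148, -0.8489) (||v_1|| = 1).

λ_1 = 10.7417,  λ_2 = 5,  λ_3 = 3.2583;  v_1 ≈ (0.4245, -0.3148, -0.8489)


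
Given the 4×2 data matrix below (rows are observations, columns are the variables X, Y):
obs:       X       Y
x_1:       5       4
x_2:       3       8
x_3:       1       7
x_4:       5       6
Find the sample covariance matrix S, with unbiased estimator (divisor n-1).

Step 1 — column means:
  mean(X) = (5 + 3 + 1 + 5) / 4 = 14/4 = 3.5
  mean(Y) = (4 + 8 + 7 + 6) / 4 = 25/4 = 6.25

Step 2 — sample covariance S[i,j] = (1/(n-1)) · Σ_k (x_{k,i} - mean_i) · (x_{k,j} - mean_j), with n-1 = 3.
  S[X,X] = ((1.5)·(1.5) + (-0.5)·(-0.5) + (-2.5)·(-2.5) + (1.5)·(1.5)) / 3 = 11/3 = 3.6667
  S[X,Y] = ((1.5)·(-2.25) + (-0.5)·(1.75) + (-2.5)·(0.75) + (1.5)·(-0.25)) / 3 = -6.5/3 = -2.1667
  S[Y,Y] = ((-2.25)·(-2.25) + (1.75)·(1.75) + (0.75)·(0.75) + (-0.25)·(-0.25)) / 3 = 8.75/3 = 2.9167

S is symmetric (S[j,i] = S[i,j]). Assembling:

S = [[3.6667, -2.1667],
 [-2.1667, 2.9167]]


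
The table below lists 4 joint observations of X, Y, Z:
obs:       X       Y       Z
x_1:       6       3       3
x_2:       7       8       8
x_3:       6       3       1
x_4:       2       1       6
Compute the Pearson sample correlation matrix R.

Step 1 — column means:
  mean(X) = (6 + 7 + 6 + 2) / 4 = 21/4 = 5.25
  mean(Y) = (3 + 8 + 3 + 1) / 4 = 15/4 = 3.75
  mean(Z) = (3 + 8 + 1 + 6) / 4 = 18/4 = 4.5

Step 2 — sample variances and covariances s[i,j] = (1/(n-1)) · Σ_k (x_{k,i} - mean_i) · (x_{k,j} - mean_j), with n-1 = 3:
  s[X,X] = ((0.75)·(0.75) + (1.75)·(1.75) + (0.75)·(0.75) + (-3.25)·(-3.25)) / 3 = 14.75/3 = 4.9167
  s[X,Y] = ((0.75)·(-0.75) + (1.75)·(4.25) + (0.75)·(-0.75) + (-3.25)·(-2.75)) / 3 = 15.25/3 = 5.0833
  s[X,Z] = ((0.75)·(-1.5) + (1.75)·(3.5) + (0.75)·(-3.5) + (-3.25)·(1.5)) / 3 = -2.5/3 = -0.8333
  s[Y,Y] = ((-0.75)·(-0.75) + (4.25)·(4.25) + (-0.75)·(-0.75) + (-2.75)·(-2.75)) / 3 = 26.75/3 = 8.9167
  s[Y,Z] = ((-0.75)·(-1.5) + (4.25)·(3.5) + (-0.75)·(-3.5) + (-2.75)·(1.5)) / 3 = 14.5/3 = 4.8333
  s[Z,Z] = ((-1.5)·(-1.5) + (3.5)·(3.5) + (-3.5)·(-3.5) + (1.5)·(1.5)) / 3 = 29/3 = 9.6667
  Sample standard deviations s_i = √(s[i,i]):
  s(X) = √(4.9167) = 2.2174
  s(Y) = √(8.9167) = 2.9861
  s(Z) = √(9.6667) = 3.1091

Step 3 — r_{ij} = s_{ij} / (s_i · s_j):
  r[X,X] = 1 (diagonal).
  r[X,Y] = 5.0833 / (2.2174 · 2.9861) = 5.0833 / 6.6212 = 0.7677
  r[X,Z] = -0.8333 / (2.2174 · 3.1091) = -0.8333 / 6.894 = -0.1209
  r[Y,Y] = 1 (diagonal).
  r[Y,Z] = 4.8333 / (2.9861 · 3.1091) = 4.8333 / 9.2841 = 0.5206
  r[Z,Z] = 1 (diagonal).

R is symmetric with unit diagonal. Assembling:

R = [[1, 0.7677, -0.1209],
 [0.7677, 1, 0.5206],
 [-0.1209, 0.5206, 1]]


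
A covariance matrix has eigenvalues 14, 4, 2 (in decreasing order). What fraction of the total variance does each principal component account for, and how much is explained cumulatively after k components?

Step 1 — total variance = trace(Sigma) = Σ λ_i = 14 + 4 + 2 = 20.

Step 2 — fraction explained by component i = λ_i / Σ λ:
  PC1: 14/20 = 0.7
  PC2: 4/20 = 0.2
  PC3: 2/20 = 0.1

Step 3 — cumulative fraction after k components = (λ_1 + ... + λ_k) / Σ λ:
  k = 1: 14/20 = 0.7
  k = 2: (14 + 4)/20 = 18/20 = 0.9
  k = 3: (14 + 4 + 2)/20 = 20/20 = 1

Summary (fraction, with percent):

explained: PC1 0.7 (70%), PC2 0.2 (20%), PC3 0.1 (10%);  cumulative: 0.7, 0.9, 1


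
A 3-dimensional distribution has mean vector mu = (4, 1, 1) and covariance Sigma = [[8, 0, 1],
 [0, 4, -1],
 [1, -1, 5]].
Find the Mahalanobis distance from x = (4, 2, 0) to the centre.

Step 1 — centre the observation: (x - mu) = (0, 1, -1).

Step 2 — invert Sigma (cofactor / det for 3×3, or solve directly):
  Sigma^{-1} = [[0.1284, -0.0068, -0.027],
 [-0.0068, 0.2635, 0.0541],
 [-0.027, 0.0541, 0.2162]].

Step 3 — form the quadratic (x - mu)^T · Sigma^{-1} · (x - mu):
  Sigma^{-1} · (x - mu) = (0.0203, 0.2095, -0.1622).
  (x - mu)^T · [Sigma^{-1} · (x - mu)] = (0)·(0.0203) + (1)·(0.2095) + (-1)·(-0.1622) = 0.3716.

Step 4 — take square root: d = √(0.3716) ≈ 0.6096.

d(x, mu) = √(0.3716) ≈ 0.6096


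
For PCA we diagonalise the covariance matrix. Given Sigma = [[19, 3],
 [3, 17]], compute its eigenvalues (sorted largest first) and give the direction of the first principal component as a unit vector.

Step 1 — characteristic polynomial of 2×2 Sigma:
  det(Sigma - λI) = λ² - trace · λ + det = 0.
  trace = 19 + 17 = 36, det = 19·17 - (3)² = 314.
Step 2 — discriminant:
  Δ = trace² - 4·det = 1296 - 1256 = 40.
Step 3 — eigenvalues:
  λ = (trace ± √Δ)/2 = (36 ± 6.3246)/2,
  λ_1 = 21.1623,  λ_2 = 14.8377.

Step 4 — unit eigenvector for λ_1: solve (Sigma - λ_1 I)v = 0. First row:
  (19 - 21.1623)·v_x + (3)·v_y = 0, i.e. (-2.1623)·v_x + (3)·v_y = 0,
  so v ∝ (b, λ_1 - a) = (3, 2.1623) = u.
  ||u|| = √((3)² + (2.1623)²) = √(13.6754) ≈ 3.698,
  v_1 = u/||u|| ≈ (0.8112, 0.5847) (||v_1|| = 1).

λ_1 = 21.1623,  λ_2 = 14.8377;  v_1 ≈ (0.8112, 0.5847)


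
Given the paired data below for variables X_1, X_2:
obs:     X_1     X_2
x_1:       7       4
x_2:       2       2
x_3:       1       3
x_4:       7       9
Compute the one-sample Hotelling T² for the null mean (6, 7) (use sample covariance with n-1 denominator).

Step 1 — sample mean vector:
  mean(X_1) = (7 + 2 + 1 + 7) / 4 = 17/4 = 4.25
  mean(X_2) = (4 + 2 + 3 + 9) / 4 = 18/4 = 4.5
  x̄ = (4.25, 4.5),  deviation x̄ - mu_0 = (4.25, 4.5) - (6, 7) = (-1.75, -2.5).

Step 2 — sample covariance matrix, S[i,j] = (1/(n-1)) · Σ_k (x_{k,i} - mean_i) · (x_{k,j} - mean_j), divisor n-1 = 3:
  S[X_1,X_1] = ((2.75)·(2.75) + (-2.25)·(-2.25) + (-3.25)·(-3.25) + (2.75)·(2.75)) / 3 = 30.75/3 = 10.25
  S[X_1,X_2] = ((2.75)·(-0.5) + (-2.25)·(-2.5) + (-3.25)·(-1.5) + (2.75)·(4.5)) / 3 = 21.5/3 = 7.1667
  S[X_2,X_2] = ((-0.5)·(-0.5) + (-2.5)·(-2.5) + (-1.5)·(-1.5) + (4.5)·(4.5)) / 3 = 29/3 = 9.6667
  S = [[10.25, 7.1667],
 [7.1667, 9.6667]].

Step 3 — invert S. det(S) = 10.25·9.6667 - (7.1667)² = 47.7222.
  S^{-1} = (1/det) · [[d, -b], [-b, a]] = [[0.2026, -0.1502],
 [-0.1502, 0.2148]].

Step 4 — quadratic form (x̄ - mu_0)^T · S^{-1} · (x̄ - mu_0):
  S^{-1} · (x̄ - mu_0) = (0.021, -0.2742),
  (x̄ - mu_0)^T · [...] = (-1.75)·(0.021) + (-2.5)·(-0.2742) = 0.6487.

Step 5 — scale by n: T² = 4 · 0.6487 = 2.5949.

T² ≈ 2.5949


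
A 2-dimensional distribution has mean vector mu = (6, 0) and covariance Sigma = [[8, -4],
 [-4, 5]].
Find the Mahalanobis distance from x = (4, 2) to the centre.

Step 1 — centre the observation: (x - mu) = (-2, 2).

Step 2 — invert Sigma. det(Sigma) = 8·5 - (-4)² = 24.
  Sigma^{-1} = (1/det) · [[d, -b], [-b, a]] = [[0.2083, 0.1667],
 [0.1667, 0.3333]].

Step 3 — form the quadratic (x - mu)^T · Sigma^{-1} · (x - mu):
  Sigma^{-1} · (x - mu) = (-0.0833, 0.3333).
  (x - mu)^T · [Sigma^{-1} · (x - mu)] = (-2)·(-0.0833) + (2)·(0.3333) = 0.8333.

Step 4 — take square root: d = √(0.8333) ≈ 0.9129.

d(x, mu) = √(0.8333) ≈ 0.9129


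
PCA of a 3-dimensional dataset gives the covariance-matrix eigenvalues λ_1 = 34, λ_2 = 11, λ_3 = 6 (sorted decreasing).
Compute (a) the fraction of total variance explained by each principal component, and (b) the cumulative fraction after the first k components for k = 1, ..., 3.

Step 1 — total variance = trace(Sigma) = Σ λ_i = 34 + 11 + 6 = 51.

Step 2 — fraction explained by component i = λ_i / Σ λ:
  PC1: 34/51 = 0.6667
  PC2: 11/51 = 0.2157
  PC3: 6/51 = 0.1176

Step 3 — cumulative fraction after k components = (λ_1 + ... + λ_k) / Σ λ:
  k = 1: 34/51 = 0.6667
  k = 2: (34 + 11)/51 = 45/51 = 0.8824
  k = 3: (34 + 11 + 6)/51 = 51/51 = 1

Summary (fraction, with percent):

explained: PC1 0.6667 (66.67%), PC2 0.2157 (21.57%), PC3 0.1176 (11.76%);  cumulative: 0.6667, 0.8824, 1


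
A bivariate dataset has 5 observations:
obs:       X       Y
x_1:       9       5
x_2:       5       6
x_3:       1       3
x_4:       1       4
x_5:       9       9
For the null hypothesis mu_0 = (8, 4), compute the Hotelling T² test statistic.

Step 1 — sample mean vector:
  mean(X) = (9 + 5 + 1 + 1 + 9) / 5 = 25/5 = 5
  mean(Y) = (5 + 6 + 3 + 4 + 9) / 5 = 27/5 = 5.4
  x̄ = (5, 5.4),  deviation x̄ - mu_0 = (5, 5.4) - (8, 4) = (-3, 1.4).

Step 2 — sample covariance matrix, S[i,j] = (1/(n-1)) · Σ_k (x_{k,i} - mean_i) · (x_{k,j} - mean_j), divisor n-1 = 4:
  S[X,X] = ((4)·(4) + (0)·(0) + (-4)·(-4) + (-4)·(-4) + (4)·(4)) / 4 = 64/4 = 16
  S[X,Y] = ((4)·(-0.4) + (0)·(0.6) + (-4)·(-2.4) + (-4)·(-1.4) + (4)·(3.6)) / 4 = 28/4 = 7
  S[Y,Y] = ((-0.4)·(-0.4) + (0.6)·(0.6) + (-2.4)·(-2.4) + (-1.4)·(-1.4) + (3.6)·(3.6)) / 4 = 21.2/4 = 5.3
  S = [[16, 7],
 [7, 5.3]].

Step 3 — invert S. det(S) = 16·5.3 - (7)² = 35.8.
  S^{-1} = (1/det) · [[d, -b], [-b, a]] = [[0.148, -0.1955],
 [-0.1955, 0.4469]].

Step 4 — quadratic form (x̄ - mu_0)^T · S^{-1} · (x̄ - mu_0):
  S^{-1} · (x̄ - mu_0) = (-0.7179, 1.2123),
  (x̄ - mu_0)^T · [...] = (-3)·(-0.7179) + (1.4)·(1.2123) = 3.8508.

Step 5 — scale by n: T² = 5 · 3.8508 = 19.2542.

T² ≈ 19.2542


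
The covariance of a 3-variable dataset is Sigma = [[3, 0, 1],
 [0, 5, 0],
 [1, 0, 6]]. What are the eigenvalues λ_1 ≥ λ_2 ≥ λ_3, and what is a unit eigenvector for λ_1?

Step 1 — characteristic polynomial p(λ) = det(λI - Sigma) = λ³ - tr·λ² + c_1·λ - det, where tr = trace, c_1 = sum of the principal 2×2 minors, det = det(Sigma):
  tr = 3 + 5 + 6 = 14,
  c_1 = (3·5 - (0)²) + (3·6 - (1)²) + (5·6 - (0)²) = 15 + 17 + 30 = 62,
  det = 3·(5·6 - (0)²) - (0)·((0)·6 - (0)·(1)) + (1)·((0)·(0) - 5·(1)) = 3·(30) - (0)·(0) + (1)·(-5) = 85.
  So p(λ) = λ³ - 14λ² + 62λ - 85.
Step 2 — look for an integer root (rational root theorem: any rational root is an integer divisor of 85). Testing λ = 5:
  p(5) = 125 - 350 + 310 - 85 = 0  ✓
  Dividing out (λ - 5): p(λ) = (λ - 5)(λ² - 9λ + 17).
Step 3 — remaining eigenvalues from the quadratic λ² - 9λ + 17 = 0:
  Δ = 9² - 4·17 = 81 - 68 = 13,  λ = (9 ± √13)/2 = (9 ± 3.6056)/2 ≈ 6.3028 or 2.6972.
  Sorted: λ_1 = 6.3028,  λ_2 = 5,  λ_3 = 2.6972  (check: sum = 14 = tr ✓).

Step 4 — unit eigenvector for λ_1 ≈ 6.3028: v spans the null space of (Sigma - λ_1 I), whose rows are
  r_1 = (-3.3028, 0, 1),  r_2 = (0, -1.3028, 0),  r_3 = (1, 0, -0.3028).
  v is orthogonal to every row, so take v ∝ r_1 × r_2 = ((0)·(0) - (1)·(-1.3028), (1)·(0) - (-3.3028)·(0), (-3.3028)·(-1.3028) - (0)·(0)) ≈ (1.3028, 0, 4.3028).
  Let u = (1.3028, 0, 4.3028).
  ||u|| = √((1.3028)² + (0)² + (4.3028)²) = √(20.2111) ≈ 4.4957,  v_1 = u/||u|| ≈ (0.2898, 0, 0.9571) (||v_1|| = 1).

λ_1 = 6.3028,  λ_2 = 5,  λ_3 = 2.6972;  v_1 ≈ (0.2898, 0, 0.9571)


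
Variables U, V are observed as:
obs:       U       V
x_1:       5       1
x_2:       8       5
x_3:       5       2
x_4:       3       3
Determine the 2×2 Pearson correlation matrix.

Step 1 — column means:
  mean(U) = (5 + 8 + 5 + 3) / 4 = 21/4 = 5.25
  mean(V) = (1 + 5 + 2 + 3) / 4 = 11/4 = 2.75

Step 2 — sample variances and covariances s[i,j] = (1/(n-1)) · Σ_k (x_{k,i} - mean_i) · (x_{k,j} - mean_j), with n-1 = 3:
  s[U,U] = ((-0.25)·(-0.25) + (2.75)·(2.75) + (-0.25)·(-0.25) + (-2.25)·(-2.25)) / 3 = 12.75/3 = 4.25
  s[U,V] = ((-0.25)·(-1.75) + (2.75)·(2.25) + (-0.25)·(-0.75) + (-2.25)·(0.25)) / 3 = 6.25/3 = 2.0833
  s[V,V] = ((-1.75)·(-1.75) + (2.25)·(2.25) + (-0.75)·(-0.75) + (0.25)·(0.25)) / 3 = 8.75/3 = 2.9167
  Sample standard deviations s_i = √(s[i,i]):
  s(U) = √(4.25) = 2.0616
  s(V) = √(2.9167) = 1.7078

Step 3 — r_{ij} = s_{ij} / (s_i · s_j):
  r[U,U] = 1 (diagonal).
  r[U,V] = 2.0833 / (2.0616 · 1.7078) = 2.0833 / 3.5208 = 0.5917
  r[V,V] = 1 (diagonal).

R is symmetric with unit diagonal. Assembling:

R = [[1, 0.5917],
 [0.5917, 1]]


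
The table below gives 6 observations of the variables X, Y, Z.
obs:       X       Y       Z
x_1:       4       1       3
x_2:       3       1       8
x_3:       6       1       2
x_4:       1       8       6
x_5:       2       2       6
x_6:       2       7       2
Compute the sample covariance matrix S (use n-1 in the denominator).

Step 1 — column means:
  mean(X) = (4 + 3 + 6 + 1 + 2 + 2) / 6 = 18/6 = 3
  mean(Y) = (1 + 1 + 1 + 8 + 2 + 7) / 6 = 20/6 = 3.3333
  mean(Z) = (3 + 8 + 2 + 6 + 6 + 2) / 6 = 27/6 = 4.5

Step 2 — sample covariance S[i,j] = (1/(n-1)) · Σ_k (x_{k,i} - mean_i) · (x_{k,j} - mean_j), with n-1 = 5.
  S[X,X] = ((1)·(1) + (0)·(0) + (3)·(3) + (-2)·(-2) + (-1)·(-1) + (-1)·(-1)) / 5 = 16/5 = 3.2
  S[X,Y] = ((1)·(-2.3333) + (0)·(-2.3333) + (3)·(-2.3333) + (-2)·(4.6667) + (-1)·(-1.3333) + (-1)·(3.6667)) / 5 = -21/5 = -4.2
  S[X,Z] = ((1)·(-1.5) + (0)·(3.5) + (3)·(-2.5) + (-2)·(1.5) + (-1)·(1.5) + (-1)·(-2.5)) / 5 = -11/5 = -2.2
  S[Y,Y] = ((-2.3333)·(-2.3333) + (-2.3333)·(-2.3333) + (-2.3333)·(-2.3333) + (4.6667)·(4.6667) + (-1.3333)·(-1.3333) + (3.6667)·(3.6667)) / 5 = 53.3333/5 = 10.6667
  S[Y,Z] = ((-2.3333)·(-1.5) + (-2.3333)·(3.5) + (-2.3333)·(-2.5) + (4.6667)·(1.5) + (-1.3333)·(1.5) + (3.6667)·(-2.5)) / 5 = -3/5 = -0.6
  S[Z,Z] = ((-1.5)·(-1.5) + (3.5)·(3.5) + (-2.5)·(-2.5) + (1.5)·(1.5) + (1.5)·(1.5) + (-2.5)·(-2.5)) / 5 = 31.5/5 = 6.3

S is symmetric (S[j,i] = S[i,j]). Assembling:

S = [[3.2, -4.2, -2.2],
 [-4.2, 10.6667, -0.6],
 [-2.2, -0.6, 6.3]]


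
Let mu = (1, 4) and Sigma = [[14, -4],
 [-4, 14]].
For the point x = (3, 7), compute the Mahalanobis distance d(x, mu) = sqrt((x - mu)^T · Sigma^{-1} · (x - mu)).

Step 1 — centre the observation: (x - mu) = (2, 3).

Step 2 — invert Sigma. det(Sigma) = 14·14 - (-4)² = 180.
  Sigma^{-1} = (1/det) · [[d, -b], [-b, a]] = [[0.0778, 0.0222],
 [0.0222, 0.0778]].

Step 3 — form the quadratic (x - mu)^T · Sigma^{-1} · (x - mu):
  Sigma^{-1} · (x - mu) = (0.2222, 0.2778).
  (x - mu)^T · [Sigma^{-1} · (x - mu)] = (2)·(0.2222) + (3)·(0.2778) = 1.2778.

Step 4 — take square root: d = √(1.2778) ≈ 1.1304.

d(x, mu) = √(1.2778) ≈ 1.1304


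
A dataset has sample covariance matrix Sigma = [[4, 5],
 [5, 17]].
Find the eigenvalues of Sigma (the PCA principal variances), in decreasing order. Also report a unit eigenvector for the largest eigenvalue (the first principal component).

Step 1 — characteristic polynomial of 2×2 Sigma:
  det(Sigma - λI) = λ² - trace · λ + det = 0.
  trace = 4 + 17 = 21, det = 4·17 - (5)² = 43.
Step 2 — discriminant:
  Δ = trace² - 4·det = 441 - 172 = 269.
Step 3 — eigenvalues:
  λ = (trace ± √Δ)/2 = (21 ± 16.4012)/2,
  λ_1 = 18.7006,  λ_2 = 2.2994.

Step 4 — unit eigenvector for λ_1: solve (Sigma - λ_1 I)v = 0. First row:
  (4 - 18.7006)·v_x + (5)·v_y = 0, i.e. (-14.7006)·v_x + (5)·v_y = 0,
  so v ∝ (b, λ_1 - a) = (5, 14.7006) = u.
  ||u|| = √((5)² + (14.7006)²) = √(241.1079) ≈ 15.5277,
  v_1 = u/||u|| ≈ (0.322, 0.9467) (||v_1|| = 1).

λ_1 = 18.7006,  λ_2 = 2.2994;  v_1 ≈ (0.322, 0.9467)


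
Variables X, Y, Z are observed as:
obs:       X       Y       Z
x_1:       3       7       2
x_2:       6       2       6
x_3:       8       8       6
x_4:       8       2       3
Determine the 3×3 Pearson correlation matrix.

Step 1 — column means:
  mean(X) = (3 + 6 + 8 + 8) / 4 = 25/4 = 6.25
  mean(Y) = (7 + 2 + 8 + 2) / 4 = 19/4 = 4.75
  mean(Z) = (2 + 6 + 6 + 3) / 4 = 17/4 = 4.25

Step 2 — sample variances and covariances s[i,j] = (1/(n-1)) · Σ_k (x_{k,i} - mean_i) · (x_{k,j} - mean_j), with n-1 = 3:
  s[X,X] = ((-3.25)·(-3.25) + (-0.25)·(-0.25) + (1.75)·(1.75) + (1.75)·(1.75)) / 3 = 16.75/3 = 5.5833
  s[X,Y] = ((-3.25)·(2.25) + (-0.25)·(-2.75) + (1.75)·(3.25) + (1.75)·(-2.75)) / 3 = -5.75/3 = -1.9167
  s[X,Z] = ((-3.25)·(-2.25) + (-0.25)·(1.75) + (1.75)·(1.75) + (1.75)·(-1.25)) / 3 = 7.75/3 = 2.5833
  s[Y,Y] = ((2.25)·(2.25) + (-2.75)·(-2.75) + (3.25)·(3.25) + (-2.75)·(-2.75)) / 3 = 30.75/3 = 10.25
  s[Y,Z] = ((2.25)·(-2.25) + (-2.75)·(1.75) + (3.25)·(1.75) + (-2.75)·(-1.25)) / 3 = -0.75/3 = -0.25
  s[Z,Z] = ((-2.25)·(-2.25) + (1.75)·(1.75) + (1.75)·(1.75) + (-1.25)·(-1.25)) / 3 = 12.75/3 = 4.25
  Sample standard deviations s_i = √(s[i,i]):
  s(X) = √(5.5833) = 2.3629
  s(Y) = √(10.25) = 3.2016
  s(Z) = √(4.25) = 2.0616

Step 3 — r_{ij} = s_{ij} / (s_i · s_j):
  r[X,X] = 1 (diagonal).
  r[X,Y] = -1.9167 / (2.3629 · 3.2016) = -1.9167 / 7.565 = -0.2534
  r[X,Z] = 2.5833 / (2.3629 · 2.0616) = 2.5833 / 4.8713 = 0.5303
  r[Y,Y] = 1 (diagonal).
  r[Y,Z] = -0.25 / (3.2016 · 2.0616) = -0.25 / 6.6002 = -0.0379
  r[Z,Z] = 1 (diagonal).

R is symmetric with unit diagonal. Assembling:

R = [[1, -0.2534, 0.5303],
 [-0.2534, 1, -0.0379],
 [0.5303, -0.0379, 1]]


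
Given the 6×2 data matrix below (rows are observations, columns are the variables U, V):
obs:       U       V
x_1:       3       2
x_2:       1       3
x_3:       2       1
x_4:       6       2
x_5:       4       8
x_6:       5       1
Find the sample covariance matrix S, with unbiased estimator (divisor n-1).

Step 1 — column means:
  mean(U) = (3 + 1 + 2 + 6 + 4 + 5) / 6 = 21/6 = 3.5
  mean(V) = (2 + 3 + 1 + 2 + 8 + 1) / 6 = 17/6 = 2.8333

Step 2 — sample covariance S[i,j] = (1/(n-1)) · Σ_k (x_{k,i} - mean_i) · (x_{k,j} - mean_j), with n-1 = 5.
  S[U,U] = ((-0.5)·(-0.5) + (-2.5)·(-2.5) + (-1.5)·(-1.5) + (2.5)·(2.5) + (0.5)·(0.5) + (1.5)·(1.5)) / 5 = 17.5/5 = 3.5
  S[U,V] = ((-0.5)·(-0.8333) + (-2.5)·(0.1667) + (-1.5)·(-1.8333) + (2.5)·(-0.8333) + (0.5)·(5.1667) + (1.5)·(-1.8333)) / 5 = 0.5/5 = 0.1
  S[V,V] = ((-0.8333)·(-0.8333) + (0.1667)·(0.1667) + (-1.8333)·(-1.8333) + (-0.8333)·(-0.8333) + (5.1667)·(5.1667) + (-1.8333)·(-1.8333)) / 5 = 34.8333/5 = 6.9667

S is symmetric (S[j,i] = S[i,j]). Assembling:

S = [[3.5, 0.1],
 [0.1, 6.9667]]


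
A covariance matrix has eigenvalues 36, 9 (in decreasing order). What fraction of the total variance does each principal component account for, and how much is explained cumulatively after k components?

Step 1 — total variance = trace(Sigma) = Σ λ_i = 36 + 9 = 45.

Step 2 — fraction explained by component i = λ_i / Σ λ:
  PC1: 36/45 = 0.8
  PC2: 9/45 = 0.2

Step 3 — cumulative fraction after k components = (λ_1 + ... + λ_k) / Σ λ:
  k = 1: 36/45 = 0.8
  k = 2: (36 + 9)/45 = 45/45 = 1

Summary (fraction, with percent):

explained: PC1 0.8 (80%), PC2 0.2 (20%);  cumulative: 0.8, 1


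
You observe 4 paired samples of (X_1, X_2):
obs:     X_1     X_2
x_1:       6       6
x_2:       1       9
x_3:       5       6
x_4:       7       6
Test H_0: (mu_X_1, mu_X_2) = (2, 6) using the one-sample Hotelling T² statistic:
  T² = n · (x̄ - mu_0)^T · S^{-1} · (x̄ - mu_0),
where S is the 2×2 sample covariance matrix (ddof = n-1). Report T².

Step 1 — sample mean vector:
  mean(X_1) = (6 + 1 + 5 + 7) / 4 = 19/4 = 4.75
  mean(X_2) = (6 + 9 + 6 + 6) / 4 = 27/4 = 6.75
  x̄ = (4.75, 6.75),  deviation x̄ - mu_0 = (4.75, 6.75) - (2, 6) = (2.75, 0.75).

Step 2 — sample covariance matrix, S[i,j] = (1/(n-1)) · Σ_k (x_{k,i} - mean_i) · (x_{k,j} - mean_j), divisor n-1 = 3:
  S[X_1,X_1] = ((1.25)·(1.25) + (-3.75)·(-3.75) + (0.25)·(0.25) + (2.25)·(2.25)) / 3 = 20.75/3 = 6.9167
  S[X_1,X_2] = ((1.25)·(-0.75) + (-3.75)·(2.25) + (0.25)·(-0.75) + (2.25)·(-0.75)) / 3 = -11.25/3 = -3.75
  S[X_2,X_2] = ((-0.75)·(-0.75) + (2.25)·(2.25) + (-0.75)·(-0.75) + (-0.75)·(-0.75)) / 3 = 6.75/3 = 2.25
  S = [[6.9167, -3.75],
 [-3.75, 2.25]].

Step 3 — invert S. det(S) = 6.9167·2.25 - (-3.75)² = 1.5.
  S^{-1} = (1/det) · [[d, -b], [-b, a]] = [[1.5, 2.5],
 [2.5, 4.6111]].

Step 4 — quadratic form (x̄ - mu_0)^T · S^{-1} · (x̄ - mu_0):
  S^{-1} · (x̄ - mu_0) = (6, 10.3333),
  (x̄ - mu_0)^T · [...] = (2.75)·(6) + (0.75)·(10.3333) = 24.25.

Step 5 — scale by n: T² = 4 · 24.25 = 97.

T² ≈ 97


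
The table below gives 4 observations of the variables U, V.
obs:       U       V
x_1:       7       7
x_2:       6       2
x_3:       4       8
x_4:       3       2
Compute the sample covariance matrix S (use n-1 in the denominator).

Step 1 — column means:
  mean(U) = (7 + 6 + 4 + 3) / 4 = 20/4 = 5
  mean(V) = (7 + 2 + 8 + 2) / 4 = 19/4 = 4.75

Step 2 — sample covariance S[i,j] = (1/(n-1)) · Σ_k (x_{k,i} - mean_i) · (x_{k,j} - mean_j), with n-1 = 3.
  S[U,U] = ((2)·(2) + (1)·(1) + (-1)·(-1) + (-2)·(-2)) / 3 = 10/3 = 3.3333
  S[U,V] = ((2)·(2.25) + (1)·(-2.75) + (-1)·(3.25) + (-2)·(-2.75)) / 3 = 4/3 = 1.3333
  S[V,V] = ((2.25)·(2.25) + (-2.75)·(-2.75) + (3.25)·(3.25) + (-2.75)·(-2.75)) / 3 = 30.75/3 = 10.25

S is symmetric (S[j,i] = S[i,j]). Assembling:

S = [[3.3333, 1.3333],
 [1.3333, 10.25]]


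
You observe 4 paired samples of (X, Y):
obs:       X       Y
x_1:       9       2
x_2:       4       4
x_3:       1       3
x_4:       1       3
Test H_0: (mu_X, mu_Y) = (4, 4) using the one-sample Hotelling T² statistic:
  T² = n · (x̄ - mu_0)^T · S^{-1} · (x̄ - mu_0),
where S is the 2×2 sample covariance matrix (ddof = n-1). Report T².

Step 1 — sample mean vector:
  mean(X) = (9 + 4 + 1 + 1) / 4 = 15/4 = 3.75
  mean(Y) = (2 + 4 + 3 + 3) / 4 = 12/4 = 3
  x̄ = (3.75, 3),  deviation x̄ - mu_0 = (3.75, 3) - (4, 4) = (-0.25, -1).

Step 2 — sample covariance matrix, S[i,j] = (1/(n-1)) · Σ_k (x_{k,i} - mean_i) · (x_{k,j} - mean_j), divisor n-1 = 3:
  S[X,X] = ((5.25)·(5.25) + (0.25)·(0.25) + (-2.75)·(-2.75) + (-2.75)·(-2.75)) / 3 = 42.75/3 = 14.25
  S[X,Y] = ((5.25)·(-1) + (0.25)·(1) + (-2.75)·(0) + (-2.75)·(0)) / 3 = -5/3 = -1.6667
  S[Y,Y] = ((-1)·(-1) + (1)·(1) + (0)·(0) + (0)·(0)) / 3 = 2/3 = 0.6667
  S = [[14.25, -1.6667],
 [-1.6667, 0.6667]].

Step 3 — invert S. det(S) = 14.25·0.6667 - (-1.6667)² = 6.7222.
  S^{-1} = (1/det) · [[d, -b], [-b, a]] = [[0.0992, 0.2479],
 [0.2479, 2.1198]].

Step 4 — quadratic form (x̄ - mu_0)^T · S^{-1} · (x̄ - mu_0):
  S^{-1} · (x̄ - mu_0) = (-0.2727, -2.1818),
  (x̄ - mu_0)^T · [...] = (-0.25)·(-0.2727) + (-1)·(-2.1818) = 2.25.

Step 5 — scale by n: T² = 4 · 2.25 = 9.

T² ≈ 9
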